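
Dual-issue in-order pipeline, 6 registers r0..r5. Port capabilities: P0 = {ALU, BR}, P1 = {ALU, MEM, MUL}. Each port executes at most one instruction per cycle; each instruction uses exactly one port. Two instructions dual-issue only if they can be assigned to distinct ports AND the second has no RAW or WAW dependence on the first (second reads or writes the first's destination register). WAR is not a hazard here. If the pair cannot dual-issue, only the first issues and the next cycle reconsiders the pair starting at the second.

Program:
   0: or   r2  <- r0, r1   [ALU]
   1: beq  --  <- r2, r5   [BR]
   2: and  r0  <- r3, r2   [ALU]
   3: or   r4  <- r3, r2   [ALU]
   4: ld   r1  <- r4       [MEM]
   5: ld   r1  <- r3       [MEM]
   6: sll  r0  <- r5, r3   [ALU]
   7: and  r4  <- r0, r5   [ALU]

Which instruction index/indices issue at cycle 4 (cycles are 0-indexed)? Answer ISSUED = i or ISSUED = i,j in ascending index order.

t=0 i0:or.ALU ; RAW r2
t=1 i1,i2:beq.BR/and.ALU ; pair
t=2 i3:or.ALU ; RAW r4
t=3 i4:ld.MEM ; no-port MEM/MEM
t=4 i5,i6:ld.MEM/sll.ALU ; pair
t=5 i7:and.ALU ; tail

ISSUED = 5,6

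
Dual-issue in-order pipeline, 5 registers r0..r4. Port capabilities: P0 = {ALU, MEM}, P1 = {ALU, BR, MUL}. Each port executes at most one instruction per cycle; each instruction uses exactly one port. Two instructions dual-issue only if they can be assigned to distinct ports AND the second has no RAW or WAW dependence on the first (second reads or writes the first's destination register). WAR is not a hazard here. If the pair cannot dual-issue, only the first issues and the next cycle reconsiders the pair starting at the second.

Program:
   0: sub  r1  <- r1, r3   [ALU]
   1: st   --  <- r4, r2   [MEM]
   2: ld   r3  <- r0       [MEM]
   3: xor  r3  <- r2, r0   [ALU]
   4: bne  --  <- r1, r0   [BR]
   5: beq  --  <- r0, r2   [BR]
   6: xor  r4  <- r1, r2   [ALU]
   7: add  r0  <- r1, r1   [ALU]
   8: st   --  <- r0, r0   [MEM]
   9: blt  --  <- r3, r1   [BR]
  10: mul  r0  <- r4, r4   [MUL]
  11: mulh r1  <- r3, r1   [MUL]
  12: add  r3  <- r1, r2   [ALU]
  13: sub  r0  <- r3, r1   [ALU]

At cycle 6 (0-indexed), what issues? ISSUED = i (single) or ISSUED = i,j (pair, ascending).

ISSUED = 10

t=0 i0+i1:sub.ALU+st.MEM ; pair
t=1 i2:ld.MEM ; WAW r3
t=2 i3+i4:xor.ALU+bne.BR ; pair
t=3 i5+i6:beq.BR+xor.ALU ; pair
t=4 i7:add.ALU ; RAW r0
t=5 i8+i9:st.MEM+blt.BR ; pair
t=6 i10:mul.MUL ; no-port MUL/MUL
t=7 i11:mulh.MUL ; RAW r1
t=8 i12:add.ALU ; RAW r3
t=9 i13:sub.ALU ; tail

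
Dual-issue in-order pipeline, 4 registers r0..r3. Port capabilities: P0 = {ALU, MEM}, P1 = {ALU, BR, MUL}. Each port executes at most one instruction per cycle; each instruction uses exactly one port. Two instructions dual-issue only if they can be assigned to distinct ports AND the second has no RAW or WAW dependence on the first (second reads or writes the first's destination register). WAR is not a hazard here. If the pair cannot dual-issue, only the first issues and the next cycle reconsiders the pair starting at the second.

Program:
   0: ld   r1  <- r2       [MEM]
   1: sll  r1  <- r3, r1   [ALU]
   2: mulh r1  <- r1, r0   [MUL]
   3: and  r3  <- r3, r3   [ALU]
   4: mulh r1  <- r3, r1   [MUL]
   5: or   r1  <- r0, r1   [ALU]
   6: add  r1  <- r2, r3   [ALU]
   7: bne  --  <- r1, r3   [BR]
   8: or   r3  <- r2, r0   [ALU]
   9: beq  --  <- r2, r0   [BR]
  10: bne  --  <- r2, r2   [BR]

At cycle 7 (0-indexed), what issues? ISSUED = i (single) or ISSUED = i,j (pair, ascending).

ISSUED = 9

t=0 i0:ld.MEM ; RAW+WAW r1
t=1 i1:sll.ALU ; RAW+WAW r1
t=2 i2+i3:mulh.MUL and.ALU ; 2-wide
t=3 i4:mulh.MUL ; RAW+WAW r1
t=4 i5:or.ALU ; WAW r1
t=5 i6:add.ALU ; RAW r1
t=6 i7+i8:bne.BR or.ALU ; 2-wide
t=7 i9:beq.BR ; no-port BR/BR
t=8 i10:bne.BR ; tail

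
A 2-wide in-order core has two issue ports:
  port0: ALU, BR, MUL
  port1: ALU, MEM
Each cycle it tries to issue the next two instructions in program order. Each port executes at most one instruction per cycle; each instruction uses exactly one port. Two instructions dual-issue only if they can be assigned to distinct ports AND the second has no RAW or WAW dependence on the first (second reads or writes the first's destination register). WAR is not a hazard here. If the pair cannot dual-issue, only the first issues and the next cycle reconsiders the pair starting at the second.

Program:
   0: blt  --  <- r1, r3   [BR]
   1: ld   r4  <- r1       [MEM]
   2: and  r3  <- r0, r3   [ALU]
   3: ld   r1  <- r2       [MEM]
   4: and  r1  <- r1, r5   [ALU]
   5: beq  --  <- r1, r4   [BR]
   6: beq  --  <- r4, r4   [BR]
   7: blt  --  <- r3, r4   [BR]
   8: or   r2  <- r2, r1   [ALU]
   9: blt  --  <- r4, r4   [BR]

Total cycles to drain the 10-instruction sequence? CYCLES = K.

CYCLES = 7

t=0 i0,i1:blt ld ; dual
t=1 i2,i3:and ld ; dual
t=2 i4:and ; RAW r1
t=3 i5:beq ; no-port BR/BR
t=4 i6:beq ; no-port BR/BR
t=5 i7,i8:blt or ; dual
t=6 i9:blt ; tail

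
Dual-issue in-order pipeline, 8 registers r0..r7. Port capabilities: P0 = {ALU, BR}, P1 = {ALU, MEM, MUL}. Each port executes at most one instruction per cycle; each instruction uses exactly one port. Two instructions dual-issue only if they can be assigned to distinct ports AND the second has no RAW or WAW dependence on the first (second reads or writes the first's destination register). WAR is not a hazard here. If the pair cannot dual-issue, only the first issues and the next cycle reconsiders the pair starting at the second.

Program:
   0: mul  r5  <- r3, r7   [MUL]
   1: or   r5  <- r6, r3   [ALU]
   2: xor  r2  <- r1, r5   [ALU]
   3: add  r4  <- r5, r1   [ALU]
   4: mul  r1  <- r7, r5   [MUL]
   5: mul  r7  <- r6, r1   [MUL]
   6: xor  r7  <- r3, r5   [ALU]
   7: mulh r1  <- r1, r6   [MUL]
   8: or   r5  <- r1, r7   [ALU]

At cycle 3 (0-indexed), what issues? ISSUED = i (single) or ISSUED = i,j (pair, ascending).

t=0 i0:mul.MUL ; WAW r5
t=1 i1:or.ALU ; RAW r5
t=2 i2/i3:xor.ALU;add.ALU ; pair
t=3 i4:mul.MUL ; no-port MUL/MUL
t=4 i5:mul.MUL ; WAW r7
t=5 i6/i7:xor.ALU;mulh.MUL ; pair
t=6 i8:or.ALU ; tail

ISSUED = 4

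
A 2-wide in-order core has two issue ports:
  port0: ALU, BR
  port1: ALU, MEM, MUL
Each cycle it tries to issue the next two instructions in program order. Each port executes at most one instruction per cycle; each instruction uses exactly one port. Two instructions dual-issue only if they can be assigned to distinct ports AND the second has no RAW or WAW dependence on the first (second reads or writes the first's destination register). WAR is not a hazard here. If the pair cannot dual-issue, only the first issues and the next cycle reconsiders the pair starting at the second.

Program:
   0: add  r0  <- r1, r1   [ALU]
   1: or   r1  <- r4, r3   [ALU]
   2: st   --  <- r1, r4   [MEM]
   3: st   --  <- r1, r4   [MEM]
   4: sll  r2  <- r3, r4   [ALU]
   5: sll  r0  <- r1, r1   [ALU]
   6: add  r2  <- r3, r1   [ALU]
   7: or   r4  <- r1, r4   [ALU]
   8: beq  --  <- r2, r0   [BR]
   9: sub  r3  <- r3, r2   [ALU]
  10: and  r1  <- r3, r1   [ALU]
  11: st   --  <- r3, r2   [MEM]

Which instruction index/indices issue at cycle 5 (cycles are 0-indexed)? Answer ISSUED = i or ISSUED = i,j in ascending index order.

ISSUED = 9

0. add.ALU+or.ALU @i0,i1  | 2-wide
1. st.MEM @i2  | no-port MEM/MEM
2. st.MEM+sll.ALU @i3,i4  | 2-wide
3. sll.ALU+add.ALU @i5,i6  | 2-wide
4. or.ALU+beq.BR @i7,i8  | 2-wide
5. sub.ALU @i9  | RAW r3
6. and.ALU+st.MEM @i10,i11  | 2-wide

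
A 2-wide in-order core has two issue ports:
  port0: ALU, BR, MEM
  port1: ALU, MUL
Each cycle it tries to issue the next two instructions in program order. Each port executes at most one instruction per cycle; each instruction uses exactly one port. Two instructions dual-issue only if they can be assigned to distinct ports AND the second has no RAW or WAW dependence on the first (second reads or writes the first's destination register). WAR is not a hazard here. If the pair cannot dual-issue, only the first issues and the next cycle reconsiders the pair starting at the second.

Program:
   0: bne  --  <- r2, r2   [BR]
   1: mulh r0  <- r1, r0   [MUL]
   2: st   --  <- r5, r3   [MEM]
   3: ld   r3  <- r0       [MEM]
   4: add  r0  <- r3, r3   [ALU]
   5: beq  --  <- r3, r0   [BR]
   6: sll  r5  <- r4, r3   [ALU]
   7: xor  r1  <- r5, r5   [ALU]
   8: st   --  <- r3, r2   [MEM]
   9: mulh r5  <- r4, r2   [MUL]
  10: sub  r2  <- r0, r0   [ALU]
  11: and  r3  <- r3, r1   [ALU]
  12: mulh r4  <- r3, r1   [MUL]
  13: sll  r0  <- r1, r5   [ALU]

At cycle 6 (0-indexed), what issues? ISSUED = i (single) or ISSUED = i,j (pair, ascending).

  cy0 -> i0+i1 (bne+mulh) dual
  cy1 -> i2 (st) no-port MEM/MEM
  cy2 -> i3 (ld) RAW r3
  cy3 -> i4 (add) RAW r0
  cy4 -> i5+i6 (beq+sll) dual
  cy5 -> i7+i8 (xor+st) dual
  cy6 -> i9+i10 (mulh+sub) dual
  cy7 -> i11 (and) RAW r3
  cy8 -> i12+i13 (mulh+sll) dual

ISSUED = 9,10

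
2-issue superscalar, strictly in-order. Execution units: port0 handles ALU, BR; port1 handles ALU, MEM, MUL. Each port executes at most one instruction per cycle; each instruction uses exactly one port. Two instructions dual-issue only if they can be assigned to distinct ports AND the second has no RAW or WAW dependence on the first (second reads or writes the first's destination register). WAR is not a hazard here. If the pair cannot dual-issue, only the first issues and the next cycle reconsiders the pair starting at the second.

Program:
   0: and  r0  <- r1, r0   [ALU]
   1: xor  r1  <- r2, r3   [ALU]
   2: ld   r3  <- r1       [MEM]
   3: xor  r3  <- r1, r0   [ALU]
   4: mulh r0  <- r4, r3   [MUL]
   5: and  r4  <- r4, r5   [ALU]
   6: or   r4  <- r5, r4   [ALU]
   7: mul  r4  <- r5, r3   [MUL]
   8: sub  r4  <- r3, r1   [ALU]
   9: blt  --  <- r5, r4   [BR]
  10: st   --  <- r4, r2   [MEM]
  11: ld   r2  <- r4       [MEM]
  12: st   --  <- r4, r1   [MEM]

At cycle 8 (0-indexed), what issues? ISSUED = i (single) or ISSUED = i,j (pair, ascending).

ISSUED = 11

0. and;xor @i0+i1  | dual
1. ld @i2  | WAW r3
2. xor @i3  | RAW r3
3. mulh;and @i4+i5  | dual
4. or @i6  | WAW r4
5. mul @i7  | WAW r4
6. sub @i8  | RAW r4
7. blt;st @i9+i10  | dual
8. ld @i11  | no-port MEM/MEM
9. st @i12  | tail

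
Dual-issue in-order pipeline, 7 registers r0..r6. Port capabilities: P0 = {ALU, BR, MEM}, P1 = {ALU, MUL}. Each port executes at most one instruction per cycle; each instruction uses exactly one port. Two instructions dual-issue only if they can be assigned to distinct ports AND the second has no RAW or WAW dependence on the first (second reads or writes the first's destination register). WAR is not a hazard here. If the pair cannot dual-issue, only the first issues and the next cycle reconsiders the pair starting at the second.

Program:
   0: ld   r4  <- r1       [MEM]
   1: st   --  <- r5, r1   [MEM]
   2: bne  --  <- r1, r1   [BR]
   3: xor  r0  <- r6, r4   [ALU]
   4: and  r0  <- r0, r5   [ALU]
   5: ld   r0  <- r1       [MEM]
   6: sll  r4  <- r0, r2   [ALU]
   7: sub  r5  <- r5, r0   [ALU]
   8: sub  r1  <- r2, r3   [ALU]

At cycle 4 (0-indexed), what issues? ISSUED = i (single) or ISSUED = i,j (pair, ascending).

0. ld.MEM @i0  | no-port MEM/MEM
1. st.MEM @i1  | no-port MEM/BR
2. bne.BR+xor.ALU @i2,i3  | pair
3. and.ALU @i4  | WAW r0
4. ld.MEM @i5  | RAW r0
5. sll.ALU+sub.ALU @i6,i7  | pair
6. sub.ALU @i8  | tail

ISSUED = 5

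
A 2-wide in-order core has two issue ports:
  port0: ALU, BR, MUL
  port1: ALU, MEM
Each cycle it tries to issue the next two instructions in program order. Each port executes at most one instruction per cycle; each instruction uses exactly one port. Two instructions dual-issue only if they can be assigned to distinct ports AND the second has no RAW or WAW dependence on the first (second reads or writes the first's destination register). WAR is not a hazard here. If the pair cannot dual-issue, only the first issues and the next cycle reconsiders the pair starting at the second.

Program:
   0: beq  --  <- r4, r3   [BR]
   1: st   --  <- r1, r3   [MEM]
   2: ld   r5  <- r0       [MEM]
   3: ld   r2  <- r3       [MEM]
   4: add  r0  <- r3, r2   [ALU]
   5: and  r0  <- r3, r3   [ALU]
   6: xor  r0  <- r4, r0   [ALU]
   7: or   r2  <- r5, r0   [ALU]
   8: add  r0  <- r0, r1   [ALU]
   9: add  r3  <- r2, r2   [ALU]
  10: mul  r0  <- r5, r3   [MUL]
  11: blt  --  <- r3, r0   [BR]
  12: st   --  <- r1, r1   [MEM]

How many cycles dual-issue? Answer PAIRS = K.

0. beq st @i0,i1  | 2-wide
1. ld @i2  | no-port MEM/MEM
2. ld @i3  | RAW r2
3. add @i4  | WAW r0
4. and @i5  | RAW+WAW r0
5. xor @i6  | RAW r0
6. or add @i7,i8  | 2-wide
7. add @i9  | RAW r3
8. mul @i10  | no-port MUL/BR
9. blt st @i11,i12  | 2-wide

PAIRS = 3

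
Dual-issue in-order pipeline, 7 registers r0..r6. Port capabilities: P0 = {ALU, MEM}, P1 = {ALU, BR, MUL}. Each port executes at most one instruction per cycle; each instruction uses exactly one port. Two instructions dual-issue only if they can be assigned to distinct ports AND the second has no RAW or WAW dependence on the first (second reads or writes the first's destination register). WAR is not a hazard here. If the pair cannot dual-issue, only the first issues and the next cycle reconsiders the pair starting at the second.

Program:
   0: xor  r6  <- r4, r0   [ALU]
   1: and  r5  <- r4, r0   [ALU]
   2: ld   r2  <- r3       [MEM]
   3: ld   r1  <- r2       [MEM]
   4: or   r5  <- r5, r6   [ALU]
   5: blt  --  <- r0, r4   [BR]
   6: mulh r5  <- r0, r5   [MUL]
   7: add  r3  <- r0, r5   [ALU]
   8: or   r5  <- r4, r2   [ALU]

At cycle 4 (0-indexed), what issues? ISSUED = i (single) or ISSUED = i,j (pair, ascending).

ISSUED = 6

[0] i0,i1  xor.ALU;and.ALU  -- dual
[1] i2  ld.MEM  -- no-port MEM/MEM
[2] i3,i4  ld.MEM;or.ALU  -- dual
[3] i5  blt.BR  -- no-port BR/MUL
[4] i6  mulh.MUL  -- RAW r5
[5] i7,i8  add.ALU;or.ALU  -- dual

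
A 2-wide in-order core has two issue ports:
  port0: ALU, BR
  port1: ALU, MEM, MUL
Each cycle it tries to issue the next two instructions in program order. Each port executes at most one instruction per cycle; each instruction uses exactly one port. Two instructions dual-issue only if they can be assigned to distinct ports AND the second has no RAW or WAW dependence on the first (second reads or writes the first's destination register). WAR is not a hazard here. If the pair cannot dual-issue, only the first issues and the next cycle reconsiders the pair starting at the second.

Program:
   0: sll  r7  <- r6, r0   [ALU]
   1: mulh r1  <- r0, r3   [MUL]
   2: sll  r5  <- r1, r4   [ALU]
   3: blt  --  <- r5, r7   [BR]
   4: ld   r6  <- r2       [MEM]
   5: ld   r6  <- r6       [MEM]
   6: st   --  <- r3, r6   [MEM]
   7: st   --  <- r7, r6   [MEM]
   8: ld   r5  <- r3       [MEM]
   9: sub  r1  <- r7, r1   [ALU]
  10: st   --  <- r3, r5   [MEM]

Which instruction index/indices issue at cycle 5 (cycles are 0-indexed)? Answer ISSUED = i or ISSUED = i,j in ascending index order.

#0 head=0: sll.ALU;mulh.MUL i0,i1 dual
#1 head=2: sll.ALU i2 RAW r5
#2 head=3: blt.BR;ld.MEM i3,i4 dual
#3 head=5: ld.MEM i5 no-port MEM/MEM
#4 head=6: st.MEM i6 no-port MEM/MEM
#5 head=7: st.MEM i7 no-port MEM/MEM
#6 head=8: ld.MEM;sub.ALU i8,i9 dual
#7 head=10: st.MEM i10 tail

ISSUED = 7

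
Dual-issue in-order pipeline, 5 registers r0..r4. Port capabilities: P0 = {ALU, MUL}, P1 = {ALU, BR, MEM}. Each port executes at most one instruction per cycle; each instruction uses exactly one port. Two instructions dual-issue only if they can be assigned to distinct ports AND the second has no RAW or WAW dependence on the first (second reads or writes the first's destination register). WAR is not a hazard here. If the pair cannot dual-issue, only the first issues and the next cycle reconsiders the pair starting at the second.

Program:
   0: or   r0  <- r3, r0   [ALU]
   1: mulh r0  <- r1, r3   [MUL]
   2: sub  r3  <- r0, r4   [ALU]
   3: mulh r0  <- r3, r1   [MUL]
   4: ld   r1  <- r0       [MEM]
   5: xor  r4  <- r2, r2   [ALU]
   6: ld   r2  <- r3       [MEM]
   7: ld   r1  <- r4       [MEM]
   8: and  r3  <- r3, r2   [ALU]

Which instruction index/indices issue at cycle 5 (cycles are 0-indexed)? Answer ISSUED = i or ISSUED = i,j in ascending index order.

0. or @i0  | WAW r0
1. mulh @i1  | RAW r0
2. sub @i2  | RAW r3
3. mulh @i3  | RAW r0
4. ld;xor @i4&i5  | pair
5. ld @i6  | no-port MEM/MEM
6. ld;and @i7&i8  | pair

ISSUED = 6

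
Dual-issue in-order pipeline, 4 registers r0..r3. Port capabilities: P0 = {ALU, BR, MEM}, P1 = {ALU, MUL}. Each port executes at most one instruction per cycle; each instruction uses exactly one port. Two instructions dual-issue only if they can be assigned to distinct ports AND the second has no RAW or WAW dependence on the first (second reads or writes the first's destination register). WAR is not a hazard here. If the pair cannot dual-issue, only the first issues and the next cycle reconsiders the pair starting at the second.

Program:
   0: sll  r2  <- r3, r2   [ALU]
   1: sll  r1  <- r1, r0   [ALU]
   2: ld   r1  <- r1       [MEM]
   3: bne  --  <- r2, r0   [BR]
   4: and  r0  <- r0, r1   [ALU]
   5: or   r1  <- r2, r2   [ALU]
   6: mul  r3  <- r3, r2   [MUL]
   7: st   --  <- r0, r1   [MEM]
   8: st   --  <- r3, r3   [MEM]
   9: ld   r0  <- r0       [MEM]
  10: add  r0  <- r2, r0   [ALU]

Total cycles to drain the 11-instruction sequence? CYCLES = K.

CYCLES = 8

[0] i0&i1  sll/sll  -- dual
[1] i2  ld  -- no-port MEM/BR
[2] i3&i4  bne/and  -- dual
[3] i5&i6  or/mul  -- dual
[4] i7  st  -- no-port MEM/MEM
[5] i8  st  -- no-port MEM/MEM
[6] i9  ld  -- RAW+WAW r0
[7] i10  add  -- tail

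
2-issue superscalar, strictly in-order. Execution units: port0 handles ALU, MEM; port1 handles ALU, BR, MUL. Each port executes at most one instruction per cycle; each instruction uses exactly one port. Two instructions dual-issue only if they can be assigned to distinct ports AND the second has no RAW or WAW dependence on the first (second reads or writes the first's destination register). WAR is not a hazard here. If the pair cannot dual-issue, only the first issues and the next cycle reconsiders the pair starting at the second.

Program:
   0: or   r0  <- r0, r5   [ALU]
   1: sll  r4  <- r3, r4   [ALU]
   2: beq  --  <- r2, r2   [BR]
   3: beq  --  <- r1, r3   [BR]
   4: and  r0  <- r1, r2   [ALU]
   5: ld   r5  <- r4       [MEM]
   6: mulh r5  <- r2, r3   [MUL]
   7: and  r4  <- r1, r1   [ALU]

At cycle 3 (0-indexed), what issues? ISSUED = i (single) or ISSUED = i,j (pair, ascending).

#0 head=0: or.ALU/sll.ALU i0,i1 pair
#1 head=2: beq.BR i2 no-port BR/BR
#2 head=3: beq.BR/and.ALU i3,i4 pair
#3 head=5: ld.MEM i5 WAW r5
#4 head=6: mulh.MUL/and.ALU i6,i7 pair

ISSUED = 5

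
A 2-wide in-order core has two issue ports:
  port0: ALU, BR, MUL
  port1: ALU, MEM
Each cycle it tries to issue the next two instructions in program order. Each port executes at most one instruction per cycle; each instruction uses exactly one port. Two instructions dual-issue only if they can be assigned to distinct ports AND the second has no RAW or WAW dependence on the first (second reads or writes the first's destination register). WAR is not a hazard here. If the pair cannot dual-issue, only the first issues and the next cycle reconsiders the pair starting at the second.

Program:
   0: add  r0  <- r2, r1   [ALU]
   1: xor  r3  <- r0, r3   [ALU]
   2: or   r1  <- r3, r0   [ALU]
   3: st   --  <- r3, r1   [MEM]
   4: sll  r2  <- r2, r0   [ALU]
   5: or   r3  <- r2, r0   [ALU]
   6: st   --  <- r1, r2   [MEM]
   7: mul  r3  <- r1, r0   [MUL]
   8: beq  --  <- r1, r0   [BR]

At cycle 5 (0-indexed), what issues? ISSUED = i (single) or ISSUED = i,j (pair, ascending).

t=0 i0:add.ALU ; RAW r0
t=1 i1:xor.ALU ; RAW r3
t=2 i2:or.ALU ; RAW r1
t=3 i3&i4:st.MEM+sll.ALU ; pair
t=4 i5&i6:or.ALU+st.MEM ; pair
t=5 i7:mul.MUL ; no-port MUL/BR
t=6 i8:beq.BR ; tail

ISSUED = 7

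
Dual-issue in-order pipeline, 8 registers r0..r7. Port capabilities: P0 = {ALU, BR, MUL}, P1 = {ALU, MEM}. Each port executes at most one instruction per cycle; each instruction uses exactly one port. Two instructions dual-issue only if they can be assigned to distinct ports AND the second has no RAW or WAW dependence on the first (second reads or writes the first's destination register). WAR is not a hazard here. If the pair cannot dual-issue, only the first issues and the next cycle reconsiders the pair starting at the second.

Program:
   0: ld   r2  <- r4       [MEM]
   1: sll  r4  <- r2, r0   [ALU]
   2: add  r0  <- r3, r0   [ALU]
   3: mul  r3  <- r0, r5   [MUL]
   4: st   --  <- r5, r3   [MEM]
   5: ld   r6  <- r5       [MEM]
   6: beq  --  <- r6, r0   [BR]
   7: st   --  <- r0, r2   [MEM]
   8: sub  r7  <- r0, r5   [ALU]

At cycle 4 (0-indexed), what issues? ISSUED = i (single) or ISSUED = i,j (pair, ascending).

ISSUED = 5

c0: i0 ld  RAW r2
c1: i1/i2 sll+add  dual
c2: i3 mul  RAW r3
c3: i4 st  no-port MEM/MEM
c4: i5 ld  RAW r6
c5: i6/i7 beq+st  dual
c6: i8 sub  tail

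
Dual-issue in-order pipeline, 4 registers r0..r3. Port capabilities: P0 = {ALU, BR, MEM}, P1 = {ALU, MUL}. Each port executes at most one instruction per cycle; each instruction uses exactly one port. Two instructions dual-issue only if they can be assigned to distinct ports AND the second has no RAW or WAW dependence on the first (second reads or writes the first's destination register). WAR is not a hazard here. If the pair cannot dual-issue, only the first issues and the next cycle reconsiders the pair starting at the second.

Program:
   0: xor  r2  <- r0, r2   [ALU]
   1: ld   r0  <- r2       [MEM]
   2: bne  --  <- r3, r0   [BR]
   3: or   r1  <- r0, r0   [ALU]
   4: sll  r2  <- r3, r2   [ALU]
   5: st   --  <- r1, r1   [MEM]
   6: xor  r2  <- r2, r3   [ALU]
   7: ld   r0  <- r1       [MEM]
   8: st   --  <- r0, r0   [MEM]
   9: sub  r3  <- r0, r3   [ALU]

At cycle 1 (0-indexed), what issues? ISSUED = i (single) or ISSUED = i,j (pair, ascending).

  cy0 -> i0 (xor) RAW r2
  cy1 -> i1 (ld) no-port MEM/BR
  cy2 -> i2/i3 (bne/or) pair
  cy3 -> i4/i5 (sll/st) pair
  cy4 -> i6/i7 (xor/ld) pair
  cy5 -> i8/i9 (st/sub) pair

ISSUED = 1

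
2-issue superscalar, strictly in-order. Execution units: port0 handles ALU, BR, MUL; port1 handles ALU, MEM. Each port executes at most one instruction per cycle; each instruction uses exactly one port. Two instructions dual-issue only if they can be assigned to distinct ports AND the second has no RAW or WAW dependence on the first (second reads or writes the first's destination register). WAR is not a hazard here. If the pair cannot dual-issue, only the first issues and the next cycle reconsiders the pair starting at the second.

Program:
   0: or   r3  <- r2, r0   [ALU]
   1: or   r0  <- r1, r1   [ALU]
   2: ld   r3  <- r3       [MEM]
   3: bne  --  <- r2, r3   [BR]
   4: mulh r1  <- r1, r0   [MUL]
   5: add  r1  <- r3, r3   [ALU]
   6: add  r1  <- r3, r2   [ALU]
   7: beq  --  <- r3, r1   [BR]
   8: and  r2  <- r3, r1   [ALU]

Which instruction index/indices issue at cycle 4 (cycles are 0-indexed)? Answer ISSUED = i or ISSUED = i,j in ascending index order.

ISSUED = 5

t=0 i0&i1:or.ALU or.ALU ; pair
t=1 i2:ld.MEM ; RAW r3
t=2 i3:bne.BR ; no-port BR/MUL
t=3 i4:mulh.MUL ; WAW r1
t=4 i5:add.ALU ; WAW r1
t=5 i6:add.ALU ; RAW r1
t=6 i7&i8:beq.BR and.ALU ; pair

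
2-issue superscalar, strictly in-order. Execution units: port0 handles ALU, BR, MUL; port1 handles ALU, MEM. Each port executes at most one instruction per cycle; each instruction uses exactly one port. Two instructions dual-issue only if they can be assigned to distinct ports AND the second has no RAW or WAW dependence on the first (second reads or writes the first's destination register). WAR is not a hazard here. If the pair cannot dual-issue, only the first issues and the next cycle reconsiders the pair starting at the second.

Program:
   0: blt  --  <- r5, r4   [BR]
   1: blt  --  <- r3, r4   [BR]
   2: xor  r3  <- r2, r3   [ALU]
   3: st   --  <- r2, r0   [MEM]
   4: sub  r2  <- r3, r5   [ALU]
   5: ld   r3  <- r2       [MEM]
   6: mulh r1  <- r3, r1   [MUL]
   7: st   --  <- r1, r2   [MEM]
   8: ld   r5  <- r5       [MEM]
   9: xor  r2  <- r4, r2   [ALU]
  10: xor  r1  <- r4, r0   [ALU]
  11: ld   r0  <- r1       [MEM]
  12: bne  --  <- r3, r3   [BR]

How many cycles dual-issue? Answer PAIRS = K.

  cy0 -> i0 (blt.BR) no-port BR/BR
  cy1 -> i1+i2 (blt.BR;xor.ALU) pair
  cy2 -> i3+i4 (st.MEM;sub.ALU) pair
  cy3 -> i5 (ld.MEM) RAW r3
  cy4 -> i6 (mulh.MUL) RAW r1
  cy5 -> i7 (st.MEM) no-port MEM/MEM
  cy6 -> i8+i9 (ld.MEM;xor.ALU) pair
  cy7 -> i10 (xor.ALU) RAW r1
  cy8 -> i11+i12 (ld.MEM;bne.BR) pair

PAIRS = 4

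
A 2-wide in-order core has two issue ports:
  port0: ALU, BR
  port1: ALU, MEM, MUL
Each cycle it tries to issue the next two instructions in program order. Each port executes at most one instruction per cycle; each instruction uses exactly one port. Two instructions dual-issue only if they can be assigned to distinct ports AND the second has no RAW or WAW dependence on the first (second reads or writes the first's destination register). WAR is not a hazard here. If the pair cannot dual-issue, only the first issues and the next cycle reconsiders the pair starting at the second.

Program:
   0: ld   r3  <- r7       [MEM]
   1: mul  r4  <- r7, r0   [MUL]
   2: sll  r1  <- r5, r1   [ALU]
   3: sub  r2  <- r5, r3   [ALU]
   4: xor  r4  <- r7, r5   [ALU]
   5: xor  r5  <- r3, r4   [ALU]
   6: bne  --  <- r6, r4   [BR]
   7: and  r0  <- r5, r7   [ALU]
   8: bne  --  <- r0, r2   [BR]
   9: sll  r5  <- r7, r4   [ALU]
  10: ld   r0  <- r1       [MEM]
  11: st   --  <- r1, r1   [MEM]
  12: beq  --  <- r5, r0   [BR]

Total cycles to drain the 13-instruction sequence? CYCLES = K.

[0] i0  ld.MEM  -- no-port MEM/MUL
[1] i1,i2  mul.MUL;sll.ALU  -- dual
[2] i3,i4  sub.ALU;xor.ALU  -- dual
[3] i5,i6  xor.ALU;bne.BR  -- dual
[4] i7  and.ALU  -- RAW r0
[5] i8,i9  bne.BR;sll.ALU  -- dual
[6] i10  ld.MEM  -- no-port MEM/MEM
[7] i11,i12  st.MEM;beq.BR  -- dual

CYCLES = 8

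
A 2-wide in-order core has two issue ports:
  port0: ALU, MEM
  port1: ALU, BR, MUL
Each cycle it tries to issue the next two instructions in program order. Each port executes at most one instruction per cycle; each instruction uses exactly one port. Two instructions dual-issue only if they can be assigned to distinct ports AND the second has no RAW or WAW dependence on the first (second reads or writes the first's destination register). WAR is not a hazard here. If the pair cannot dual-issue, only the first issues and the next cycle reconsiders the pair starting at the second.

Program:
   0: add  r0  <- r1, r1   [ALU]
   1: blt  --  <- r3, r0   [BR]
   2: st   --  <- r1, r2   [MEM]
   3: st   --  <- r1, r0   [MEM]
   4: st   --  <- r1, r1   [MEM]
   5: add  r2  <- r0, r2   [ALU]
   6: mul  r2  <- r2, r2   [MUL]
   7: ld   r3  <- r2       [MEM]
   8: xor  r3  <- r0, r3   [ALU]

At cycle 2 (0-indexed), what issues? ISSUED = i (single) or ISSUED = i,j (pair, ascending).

0. add.ALU @i0  | RAW r0
1. blt.BR+st.MEM @i1+i2  | 2-wide
2. st.MEM @i3  | no-port MEM/MEM
3. st.MEM+add.ALU @i4+i5  | 2-wide
4. mul.MUL @i6  | RAW r2
5. ld.MEM @i7  | RAW+WAW r3
6. xor.ALU @i8  | tail

ISSUED = 3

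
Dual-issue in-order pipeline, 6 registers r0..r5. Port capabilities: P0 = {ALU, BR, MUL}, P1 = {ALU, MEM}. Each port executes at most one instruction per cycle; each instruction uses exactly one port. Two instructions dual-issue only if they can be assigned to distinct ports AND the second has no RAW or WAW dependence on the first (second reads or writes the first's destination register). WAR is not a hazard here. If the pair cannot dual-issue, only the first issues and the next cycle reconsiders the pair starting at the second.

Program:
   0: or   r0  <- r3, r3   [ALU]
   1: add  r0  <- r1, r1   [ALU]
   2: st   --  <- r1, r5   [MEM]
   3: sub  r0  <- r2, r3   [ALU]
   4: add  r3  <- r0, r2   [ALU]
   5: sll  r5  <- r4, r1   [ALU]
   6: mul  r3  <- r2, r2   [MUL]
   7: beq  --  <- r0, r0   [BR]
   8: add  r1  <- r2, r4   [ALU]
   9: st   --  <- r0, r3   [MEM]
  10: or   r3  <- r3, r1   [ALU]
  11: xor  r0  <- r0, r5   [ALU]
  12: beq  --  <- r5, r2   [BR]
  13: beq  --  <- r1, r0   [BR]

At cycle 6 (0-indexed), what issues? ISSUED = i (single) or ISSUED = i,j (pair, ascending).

ISSUED = 9,10

#0 head=0: or.ALU i0 WAW r0
#1 head=1: add.ALU;st.MEM i1/i2 pair
#2 head=3: sub.ALU i3 RAW r0
#3 head=4: add.ALU;sll.ALU i4/i5 pair
#4 head=6: mul.MUL i6 no-port MUL/BR
#5 head=7: beq.BR;add.ALU i7/i8 pair
#6 head=9: st.MEM;or.ALU i9/i10 pair
#7 head=11: xor.ALU;beq.BR i11/i12 pair
#8 head=13: beq.BR i13 tail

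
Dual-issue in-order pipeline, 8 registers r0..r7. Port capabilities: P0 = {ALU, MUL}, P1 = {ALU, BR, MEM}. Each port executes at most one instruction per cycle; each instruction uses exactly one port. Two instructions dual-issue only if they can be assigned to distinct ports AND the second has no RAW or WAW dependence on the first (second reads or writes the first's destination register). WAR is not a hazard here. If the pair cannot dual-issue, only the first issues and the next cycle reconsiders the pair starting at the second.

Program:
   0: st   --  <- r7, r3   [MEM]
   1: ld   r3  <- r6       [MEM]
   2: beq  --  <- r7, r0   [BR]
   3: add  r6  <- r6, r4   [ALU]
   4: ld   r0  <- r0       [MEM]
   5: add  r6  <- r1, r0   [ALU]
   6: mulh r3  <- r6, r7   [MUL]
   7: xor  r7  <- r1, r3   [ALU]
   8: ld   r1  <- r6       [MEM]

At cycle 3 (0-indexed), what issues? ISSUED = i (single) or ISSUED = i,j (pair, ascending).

ISSUED = 4

  cy0 -> i0 (st.MEM) no-port MEM/MEM
  cy1 -> i1 (ld.MEM) no-port MEM/BR
  cy2 -> i2+i3 (beq.BR/add.ALU) 2-wide
  cy3 -> i4 (ld.MEM) RAW r0
  cy4 -> i5 (add.ALU) RAW r6
  cy5 -> i6 (mulh.MUL) RAW r3
  cy6 -> i7+i8 (xor.ALU/ld.MEM) 2-wide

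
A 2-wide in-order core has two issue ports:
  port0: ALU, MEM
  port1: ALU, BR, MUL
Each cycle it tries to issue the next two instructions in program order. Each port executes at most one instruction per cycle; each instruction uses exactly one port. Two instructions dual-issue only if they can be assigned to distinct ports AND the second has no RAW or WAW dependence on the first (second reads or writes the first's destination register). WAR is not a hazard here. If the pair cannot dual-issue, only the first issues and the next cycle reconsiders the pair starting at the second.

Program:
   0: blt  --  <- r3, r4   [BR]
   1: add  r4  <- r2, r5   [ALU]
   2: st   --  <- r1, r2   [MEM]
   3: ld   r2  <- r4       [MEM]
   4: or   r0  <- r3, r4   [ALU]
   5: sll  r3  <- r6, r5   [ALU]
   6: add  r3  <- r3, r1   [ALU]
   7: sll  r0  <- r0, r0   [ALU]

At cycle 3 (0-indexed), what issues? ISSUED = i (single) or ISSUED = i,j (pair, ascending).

[0] i0/i1  blt;add  -- pair
[1] i2  st  -- no-port MEM/MEM
[2] i3/i4  ld;or  -- pair
[3] i5  sll  -- RAW+WAW r3
[4] i6/i7  add;sll  -- pair

ISSUED = 5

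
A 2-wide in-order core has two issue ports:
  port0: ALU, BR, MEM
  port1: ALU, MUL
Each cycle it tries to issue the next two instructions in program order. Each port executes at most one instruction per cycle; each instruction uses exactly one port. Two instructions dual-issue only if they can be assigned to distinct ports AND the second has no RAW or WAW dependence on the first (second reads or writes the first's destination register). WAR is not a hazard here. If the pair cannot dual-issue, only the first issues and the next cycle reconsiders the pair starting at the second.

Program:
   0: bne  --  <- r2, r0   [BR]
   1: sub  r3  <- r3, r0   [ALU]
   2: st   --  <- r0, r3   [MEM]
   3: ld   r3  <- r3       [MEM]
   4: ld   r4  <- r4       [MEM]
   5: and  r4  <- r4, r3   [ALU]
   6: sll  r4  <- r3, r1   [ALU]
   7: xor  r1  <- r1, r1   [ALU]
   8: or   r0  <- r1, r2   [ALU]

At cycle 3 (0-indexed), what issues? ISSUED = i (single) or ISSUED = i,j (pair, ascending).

ISSUED = 4

0. bne.BR/sub.ALU @i0/i1  | pair
1. st.MEM @i2  | no-port MEM/MEM
2. ld.MEM @i3  | no-port MEM/MEM
3. ld.MEM @i4  | RAW+WAW r4
4. and.ALU @i5  | WAW r4
5. sll.ALU/xor.ALU @i6/i7  | pair
6. or.ALU @i8  | tail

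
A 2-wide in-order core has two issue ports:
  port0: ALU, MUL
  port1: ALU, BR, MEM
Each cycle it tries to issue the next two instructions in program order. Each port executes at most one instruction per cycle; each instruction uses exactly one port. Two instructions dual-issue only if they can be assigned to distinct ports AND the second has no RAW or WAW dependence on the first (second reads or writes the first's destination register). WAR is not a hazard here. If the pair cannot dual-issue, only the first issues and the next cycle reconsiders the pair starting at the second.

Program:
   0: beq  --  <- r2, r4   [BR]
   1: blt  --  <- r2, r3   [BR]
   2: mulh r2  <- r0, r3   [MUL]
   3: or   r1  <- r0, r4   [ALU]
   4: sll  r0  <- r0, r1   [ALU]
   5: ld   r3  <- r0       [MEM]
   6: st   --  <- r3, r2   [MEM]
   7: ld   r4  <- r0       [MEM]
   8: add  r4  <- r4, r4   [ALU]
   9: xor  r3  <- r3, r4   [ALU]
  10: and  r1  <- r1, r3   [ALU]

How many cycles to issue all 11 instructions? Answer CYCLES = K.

CYCLES = 10

t=0 i0:beq.BR ; no-port BR/BR
t=1 i1+i2:blt.BR+mulh.MUL ; pair
t=2 i3:or.ALU ; RAW r1
t=3 i4:sll.ALU ; RAW r0
t=4 i5:ld.MEM ; no-port MEM/MEM
t=5 i6:st.MEM ; no-port MEM/MEM
t=6 i7:ld.MEM ; RAW+WAW r4
t=7 i8:add.ALU ; RAW r4
t=8 i9:xor.ALU ; RAW r3
t=9 i10:and.ALU ; tail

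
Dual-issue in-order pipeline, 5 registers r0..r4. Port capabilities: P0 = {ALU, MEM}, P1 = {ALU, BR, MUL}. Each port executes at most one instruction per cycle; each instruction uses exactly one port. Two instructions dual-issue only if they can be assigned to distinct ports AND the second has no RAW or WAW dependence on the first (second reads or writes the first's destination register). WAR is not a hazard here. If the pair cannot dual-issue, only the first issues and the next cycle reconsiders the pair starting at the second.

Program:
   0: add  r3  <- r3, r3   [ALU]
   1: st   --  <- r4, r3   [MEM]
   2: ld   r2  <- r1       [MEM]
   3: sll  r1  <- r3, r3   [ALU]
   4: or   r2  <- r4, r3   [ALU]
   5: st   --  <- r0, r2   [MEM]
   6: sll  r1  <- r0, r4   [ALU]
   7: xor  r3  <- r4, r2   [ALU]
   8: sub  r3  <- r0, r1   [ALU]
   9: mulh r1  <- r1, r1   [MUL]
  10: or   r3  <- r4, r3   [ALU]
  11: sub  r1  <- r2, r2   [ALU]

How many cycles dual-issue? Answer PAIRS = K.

PAIRS = 4

0. add.ALU @i0  | RAW r3
1. st.MEM @i1  | no-port MEM/MEM
2. ld.MEM/sll.ALU @i2/i3  | dual
3. or.ALU @i4  | RAW r2
4. st.MEM/sll.ALU @i5/i6  | dual
5. xor.ALU @i7  | WAW r3
6. sub.ALU/mulh.MUL @i8/i9  | dual
7. or.ALU/sub.ALU @i10/i11  | dual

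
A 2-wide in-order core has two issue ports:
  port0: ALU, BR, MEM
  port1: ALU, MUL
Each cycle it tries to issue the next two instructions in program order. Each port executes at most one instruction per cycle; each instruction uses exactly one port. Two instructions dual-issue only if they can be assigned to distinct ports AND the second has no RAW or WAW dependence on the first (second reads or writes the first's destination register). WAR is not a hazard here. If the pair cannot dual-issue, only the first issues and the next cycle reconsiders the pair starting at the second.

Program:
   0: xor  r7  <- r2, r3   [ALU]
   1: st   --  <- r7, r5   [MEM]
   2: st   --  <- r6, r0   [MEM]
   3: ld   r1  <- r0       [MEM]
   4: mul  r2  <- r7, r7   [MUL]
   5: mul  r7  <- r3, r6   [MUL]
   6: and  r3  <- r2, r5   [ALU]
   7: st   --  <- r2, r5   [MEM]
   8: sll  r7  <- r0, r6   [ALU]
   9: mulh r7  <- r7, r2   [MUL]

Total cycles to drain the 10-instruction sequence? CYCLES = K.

[0] i0  xor.ALU  -- RAW r7
[1] i1  st.MEM  -- no-port MEM/MEM
[2] i2  st.MEM  -- no-port MEM/MEM
[3] i3&i4  ld.MEM;mul.MUL  -- 2-wide
[4] i5&i6  mul.MUL;and.ALU  -- 2-wide
[5] i7&i8  st.MEM;sll.ALU  -- 2-wide
[6] i9  mulh.MUL  -- tail

CYCLES = 7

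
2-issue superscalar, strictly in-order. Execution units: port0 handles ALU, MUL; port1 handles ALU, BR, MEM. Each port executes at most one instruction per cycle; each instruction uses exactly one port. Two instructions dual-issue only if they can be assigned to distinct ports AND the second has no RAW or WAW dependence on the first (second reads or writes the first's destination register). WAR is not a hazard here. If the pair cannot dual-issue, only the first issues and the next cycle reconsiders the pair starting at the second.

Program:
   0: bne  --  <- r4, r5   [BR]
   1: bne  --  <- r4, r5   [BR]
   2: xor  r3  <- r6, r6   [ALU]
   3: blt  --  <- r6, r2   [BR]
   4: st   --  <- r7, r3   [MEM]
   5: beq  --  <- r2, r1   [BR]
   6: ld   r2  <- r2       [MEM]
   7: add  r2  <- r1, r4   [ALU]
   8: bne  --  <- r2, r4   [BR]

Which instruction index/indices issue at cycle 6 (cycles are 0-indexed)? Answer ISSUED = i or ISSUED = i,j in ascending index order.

t=0 i0:bne ; no-port BR/BR
t=1 i1&i2:bne;xor ; 2-wide
t=2 i3:blt ; no-port BR/MEM
t=3 i4:st ; no-port MEM/BR
t=4 i5:beq ; no-port BR/MEM
t=5 i6:ld ; WAW r2
t=6 i7:add ; RAW r2
t=7 i8:bne ; tail

ISSUED = 7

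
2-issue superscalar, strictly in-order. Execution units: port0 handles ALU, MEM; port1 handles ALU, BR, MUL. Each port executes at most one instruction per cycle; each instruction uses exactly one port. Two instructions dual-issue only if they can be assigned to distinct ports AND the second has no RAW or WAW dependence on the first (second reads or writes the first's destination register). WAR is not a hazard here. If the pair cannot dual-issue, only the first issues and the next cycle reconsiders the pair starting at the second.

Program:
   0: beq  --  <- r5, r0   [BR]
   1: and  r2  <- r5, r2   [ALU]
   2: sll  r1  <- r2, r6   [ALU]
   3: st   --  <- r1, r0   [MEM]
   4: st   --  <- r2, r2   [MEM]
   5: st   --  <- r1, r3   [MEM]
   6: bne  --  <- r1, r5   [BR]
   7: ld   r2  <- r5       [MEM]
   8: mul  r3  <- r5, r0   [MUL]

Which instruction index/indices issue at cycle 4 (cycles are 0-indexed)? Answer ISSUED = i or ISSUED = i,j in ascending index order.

ISSUED = 5,6

  cy0 -> i0&i1 (beq.BR;and.ALU) 2-wide
  cy1 -> i2 (sll.ALU) RAW r1
  cy2 -> i3 (st.MEM) no-port MEM/MEM
  cy3 -> i4 (st.MEM) no-port MEM/MEM
  cy4 -> i5&i6 (st.MEM;bne.BR) 2-wide
  cy5 -> i7&i8 (ld.MEM;mul.MUL) 2-wide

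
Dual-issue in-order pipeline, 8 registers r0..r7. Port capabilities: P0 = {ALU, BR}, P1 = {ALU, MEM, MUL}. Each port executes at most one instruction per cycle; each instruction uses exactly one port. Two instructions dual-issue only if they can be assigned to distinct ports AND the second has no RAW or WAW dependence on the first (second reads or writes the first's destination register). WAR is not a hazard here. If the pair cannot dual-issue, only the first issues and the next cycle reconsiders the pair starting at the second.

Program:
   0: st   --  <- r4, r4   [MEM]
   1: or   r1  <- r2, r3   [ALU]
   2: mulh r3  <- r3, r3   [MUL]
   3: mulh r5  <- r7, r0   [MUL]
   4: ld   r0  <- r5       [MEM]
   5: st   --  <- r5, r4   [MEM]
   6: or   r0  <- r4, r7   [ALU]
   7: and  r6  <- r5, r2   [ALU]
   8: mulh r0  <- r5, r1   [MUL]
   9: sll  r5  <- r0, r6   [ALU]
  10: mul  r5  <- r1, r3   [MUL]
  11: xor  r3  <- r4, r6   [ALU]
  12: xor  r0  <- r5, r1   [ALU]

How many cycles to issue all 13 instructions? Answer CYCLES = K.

CYCLES = 9

[0] i0&i1  st or  -- 2-wide
[1] i2  mulh  -- no-port MUL/MUL
[2] i3  mulh  -- no-port MUL/MEM
[3] i4  ld  -- no-port MEM/MEM
[4] i5&i6  st or  -- 2-wide
[5] i7&i8  and mulh  -- 2-wide
[6] i9  sll  -- WAW r5
[7] i10&i11  mul xor  -- 2-wide
[8] i12  xor  -- tail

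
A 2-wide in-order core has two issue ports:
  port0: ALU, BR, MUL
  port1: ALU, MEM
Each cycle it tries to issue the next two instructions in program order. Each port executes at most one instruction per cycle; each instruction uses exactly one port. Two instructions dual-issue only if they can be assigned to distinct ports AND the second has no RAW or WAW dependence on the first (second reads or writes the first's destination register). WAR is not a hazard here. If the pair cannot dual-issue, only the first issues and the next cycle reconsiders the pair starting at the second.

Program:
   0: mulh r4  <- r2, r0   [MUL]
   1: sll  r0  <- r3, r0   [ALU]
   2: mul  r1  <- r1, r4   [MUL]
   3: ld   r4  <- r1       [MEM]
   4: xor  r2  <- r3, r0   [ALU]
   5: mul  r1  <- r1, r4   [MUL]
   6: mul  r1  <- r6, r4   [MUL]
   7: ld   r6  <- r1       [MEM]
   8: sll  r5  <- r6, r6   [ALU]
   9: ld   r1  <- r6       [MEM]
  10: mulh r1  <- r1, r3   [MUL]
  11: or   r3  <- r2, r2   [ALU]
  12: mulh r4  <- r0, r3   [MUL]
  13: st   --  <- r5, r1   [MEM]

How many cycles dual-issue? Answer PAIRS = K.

PAIRS = 5

c0: i0&i1 mulh.MUL sll.ALU  2-wide
c1: i2 mul.MUL  RAW r1
c2: i3&i4 ld.MEM xor.ALU  2-wide
c3: i5 mul.MUL  no-port MUL/MUL
c4: i6 mul.MUL  RAW r1
c5: i7 ld.MEM  RAW r6
c6: i8&i9 sll.ALU ld.MEM  2-wide
c7: i10&i11 mulh.MUL or.ALU  2-wide
c8: i12&i13 mulh.MUL st.MEM  2-wide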